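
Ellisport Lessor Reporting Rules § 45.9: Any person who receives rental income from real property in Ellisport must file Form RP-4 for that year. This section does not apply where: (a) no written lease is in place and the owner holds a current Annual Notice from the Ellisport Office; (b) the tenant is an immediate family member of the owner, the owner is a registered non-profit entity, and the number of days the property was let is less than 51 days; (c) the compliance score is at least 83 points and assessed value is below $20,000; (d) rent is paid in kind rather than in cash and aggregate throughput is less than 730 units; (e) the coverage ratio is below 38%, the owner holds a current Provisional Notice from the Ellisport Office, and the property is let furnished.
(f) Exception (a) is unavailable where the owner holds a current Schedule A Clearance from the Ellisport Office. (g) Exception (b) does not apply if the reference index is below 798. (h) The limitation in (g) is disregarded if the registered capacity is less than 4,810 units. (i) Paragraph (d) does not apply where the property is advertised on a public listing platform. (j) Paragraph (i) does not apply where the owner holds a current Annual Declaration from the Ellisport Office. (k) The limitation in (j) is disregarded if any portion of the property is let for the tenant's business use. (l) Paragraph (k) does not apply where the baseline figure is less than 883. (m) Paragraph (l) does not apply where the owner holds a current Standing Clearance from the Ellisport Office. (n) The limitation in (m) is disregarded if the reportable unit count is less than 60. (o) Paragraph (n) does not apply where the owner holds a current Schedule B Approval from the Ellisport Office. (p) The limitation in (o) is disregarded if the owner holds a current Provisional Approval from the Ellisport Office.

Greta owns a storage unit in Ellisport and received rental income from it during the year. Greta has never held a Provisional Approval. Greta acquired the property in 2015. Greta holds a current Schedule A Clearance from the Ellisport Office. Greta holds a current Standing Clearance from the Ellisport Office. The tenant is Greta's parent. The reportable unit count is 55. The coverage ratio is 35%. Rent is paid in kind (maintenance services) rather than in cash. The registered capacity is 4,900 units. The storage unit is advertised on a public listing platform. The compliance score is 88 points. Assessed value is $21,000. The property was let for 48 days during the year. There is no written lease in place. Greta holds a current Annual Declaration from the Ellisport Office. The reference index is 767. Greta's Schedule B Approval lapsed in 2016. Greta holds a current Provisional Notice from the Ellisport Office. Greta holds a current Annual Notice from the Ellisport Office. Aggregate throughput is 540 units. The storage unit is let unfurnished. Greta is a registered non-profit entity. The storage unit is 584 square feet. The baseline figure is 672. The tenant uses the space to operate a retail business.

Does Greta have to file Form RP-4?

No — exception (d) applies; Greta is not required to file Form RP-4.

Exception (a): there is no written lease; a current Annual Notice is held — every condition holds. But applying paragraph (f): (f) operates against (a): a current Schedule A Clearance is held. (a) is therefore removed.
All of (b)'s requirements are met (the tenant is an immediate family member; Greta is a registered non-profit; the number of days the property was let is 48 days, less than the 51 days limit). But: (g) applies — the reference index is 767, below the 798 limit. (h) does not operate here (the registered capacity is 4,900 units, not less than 4,810 units), so (g) stands. Exception (b) does not apply.
Exception (c) fails — assessed value is $21,000, not below $20,000.
All of (d)'s requirements are met (rent is paid in kind; aggregate throughput is 540 units, less than the 730 units limit). Applying paragraphs (i)–(p): (i) would limit (d) — the property is publicly advertised — but (j) sets (i) aside: (j) operates against (i): a current Annual Declaration is held. (k) applies (the space is let for business use), but is set aside by (l): (l) operates against (k): the baseline figure is 672, less than the 883 limit. (m) would limit (l) — a current Standing Clearance is held — but (n) sets (m) aside: (n) operates — the reportable unit count is 55, less than the 60 limit. (o) does not operate here (there is no Schedule B Approval in force), so (n) stands. Exception (d) stands.
Exception (e) does not apply: the property is let unfurnished.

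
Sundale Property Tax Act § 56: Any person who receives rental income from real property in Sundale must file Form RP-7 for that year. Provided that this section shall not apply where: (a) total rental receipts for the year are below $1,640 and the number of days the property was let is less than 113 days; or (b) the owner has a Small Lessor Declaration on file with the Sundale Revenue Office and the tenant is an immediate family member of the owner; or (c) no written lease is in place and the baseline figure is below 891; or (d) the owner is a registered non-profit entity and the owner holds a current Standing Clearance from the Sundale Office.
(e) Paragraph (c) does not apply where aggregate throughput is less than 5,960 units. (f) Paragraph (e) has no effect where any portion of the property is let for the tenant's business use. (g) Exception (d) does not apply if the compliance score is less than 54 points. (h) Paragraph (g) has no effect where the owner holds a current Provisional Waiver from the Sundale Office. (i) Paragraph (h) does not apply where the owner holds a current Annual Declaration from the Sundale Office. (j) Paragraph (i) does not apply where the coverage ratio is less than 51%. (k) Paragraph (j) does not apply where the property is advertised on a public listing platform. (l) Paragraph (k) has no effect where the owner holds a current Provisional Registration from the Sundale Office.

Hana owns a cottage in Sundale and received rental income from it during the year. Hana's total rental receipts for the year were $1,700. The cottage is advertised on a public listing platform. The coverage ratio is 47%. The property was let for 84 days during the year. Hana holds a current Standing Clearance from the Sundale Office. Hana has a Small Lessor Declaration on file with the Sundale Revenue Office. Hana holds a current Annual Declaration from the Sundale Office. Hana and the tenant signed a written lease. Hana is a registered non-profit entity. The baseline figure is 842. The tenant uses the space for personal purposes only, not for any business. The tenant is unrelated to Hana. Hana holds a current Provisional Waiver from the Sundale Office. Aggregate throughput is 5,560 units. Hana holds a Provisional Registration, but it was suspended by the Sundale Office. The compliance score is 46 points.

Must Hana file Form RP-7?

Exception (a) fails — total rental receipts for the year are $1,700, not below $1,640.
Exception (b) fails — the tenant is unrelated to the owner.
Exception (c) fails — a written lease is in place.
Exception (d) is satisfied on its face — Hana is a registered non-profit; a current Standing Clearance is held. However, paragraphs (g)–(l) must be considered: (g) operates against (d): the compliance score is 46 points, less than the 54 points limit. (h) is engaged (a current Provisional Waiver is held), but is overridden by (i): (i) is triggered — a current Annual Declaration is held. (j) applies (the coverage ratio is 47%, less than the 51% limit), but yields to (k): (k) is engaged — the property is publicly advertised. (l) is not engaged (the Provisional Registration is not current), so (k) stands. So (d) is unavailable.
Every exception is unavailable, so the rule governs.

Yes — Hana must file Form RP-7.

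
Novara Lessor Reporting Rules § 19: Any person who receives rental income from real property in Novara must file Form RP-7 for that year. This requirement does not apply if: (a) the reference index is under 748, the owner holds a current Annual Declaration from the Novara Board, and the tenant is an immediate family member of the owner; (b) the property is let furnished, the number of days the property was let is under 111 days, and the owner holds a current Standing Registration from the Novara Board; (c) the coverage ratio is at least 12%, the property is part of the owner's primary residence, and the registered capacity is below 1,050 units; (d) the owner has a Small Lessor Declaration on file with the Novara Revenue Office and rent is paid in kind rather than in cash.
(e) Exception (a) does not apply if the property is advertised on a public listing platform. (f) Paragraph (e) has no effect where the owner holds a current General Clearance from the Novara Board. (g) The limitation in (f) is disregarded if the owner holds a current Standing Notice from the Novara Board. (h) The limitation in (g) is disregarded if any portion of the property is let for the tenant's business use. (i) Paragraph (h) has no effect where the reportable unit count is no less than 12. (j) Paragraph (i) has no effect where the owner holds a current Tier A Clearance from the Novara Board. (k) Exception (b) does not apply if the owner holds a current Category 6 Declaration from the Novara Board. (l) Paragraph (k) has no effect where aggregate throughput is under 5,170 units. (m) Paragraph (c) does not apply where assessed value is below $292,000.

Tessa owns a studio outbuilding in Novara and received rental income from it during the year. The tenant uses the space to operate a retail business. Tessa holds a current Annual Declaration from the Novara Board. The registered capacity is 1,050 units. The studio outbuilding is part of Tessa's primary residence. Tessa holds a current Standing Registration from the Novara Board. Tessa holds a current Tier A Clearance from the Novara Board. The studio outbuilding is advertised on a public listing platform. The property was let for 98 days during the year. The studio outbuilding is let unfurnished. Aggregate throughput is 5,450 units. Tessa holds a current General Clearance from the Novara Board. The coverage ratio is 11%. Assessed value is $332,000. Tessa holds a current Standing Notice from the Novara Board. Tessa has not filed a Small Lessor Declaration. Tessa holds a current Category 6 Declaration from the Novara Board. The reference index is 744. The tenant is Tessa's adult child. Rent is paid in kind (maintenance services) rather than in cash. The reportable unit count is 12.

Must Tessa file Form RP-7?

All of (a)'s requirements are met (the reference index is 744, under the 748 limit; a current Annual Declaration is held; the tenant is an immediate family member). Considering the limiting provisions: (e) would limit (a) — the property is publicly advertised — but (f) sets (e) aside: (f) operates against (e): a current General Clearance is held. (g) would limit (f) — a current Standing Notice is held — but (h) sets (g) aside: (h) operates against (g): the space is let for business use. (i) would limit (h) — the reportable unit count is 12, meeting the 12 threshold — but (j) sets (i) aside: (j) operates against (i): a current Tier A Clearance is held. So (a) applies.
Exception (b) fails — the property is let unfurnished.
Exception (c) does not apply: the coverage ratio is 11%, short of 12%.
Exception (d) does not apply: no Small Lessor Declaration is on file.

No — exception (a) applies; Tessa is not required to file Form RP-7.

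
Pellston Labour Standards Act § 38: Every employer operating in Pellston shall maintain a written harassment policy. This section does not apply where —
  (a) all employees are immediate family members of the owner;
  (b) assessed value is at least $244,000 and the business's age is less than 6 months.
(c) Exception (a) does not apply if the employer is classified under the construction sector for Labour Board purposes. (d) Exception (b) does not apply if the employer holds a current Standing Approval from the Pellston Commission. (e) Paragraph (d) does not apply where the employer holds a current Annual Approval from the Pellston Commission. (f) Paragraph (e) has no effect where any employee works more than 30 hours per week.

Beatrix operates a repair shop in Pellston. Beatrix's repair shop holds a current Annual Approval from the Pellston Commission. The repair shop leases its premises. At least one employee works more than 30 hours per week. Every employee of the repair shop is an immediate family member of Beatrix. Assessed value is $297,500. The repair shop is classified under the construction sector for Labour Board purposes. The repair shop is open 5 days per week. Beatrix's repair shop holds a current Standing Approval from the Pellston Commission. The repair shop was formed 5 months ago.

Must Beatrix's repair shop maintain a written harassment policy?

Exception (a): every employee is an immediate family member — every condition holds. But: (c) operates against (a): the repair shop is classified under the construction sector. (a) is therefore removed.
Exception (b): assessed value is $297,500, meeting the $244,000 threshold; the business's age is 5 months, less than the 6 months limit — every condition holds. But: (d) applies — a current Standing Approval is held. (e) is triggered (a current Annual Approval is held), but is set aside by (f): (f) operates against (e): at least one employee exceeds 30 hours/week. Exception (b) does not apply.
No exception applies. The general rule governs.

Yes — Beatrix's repair shop must maintain a written harassment policy.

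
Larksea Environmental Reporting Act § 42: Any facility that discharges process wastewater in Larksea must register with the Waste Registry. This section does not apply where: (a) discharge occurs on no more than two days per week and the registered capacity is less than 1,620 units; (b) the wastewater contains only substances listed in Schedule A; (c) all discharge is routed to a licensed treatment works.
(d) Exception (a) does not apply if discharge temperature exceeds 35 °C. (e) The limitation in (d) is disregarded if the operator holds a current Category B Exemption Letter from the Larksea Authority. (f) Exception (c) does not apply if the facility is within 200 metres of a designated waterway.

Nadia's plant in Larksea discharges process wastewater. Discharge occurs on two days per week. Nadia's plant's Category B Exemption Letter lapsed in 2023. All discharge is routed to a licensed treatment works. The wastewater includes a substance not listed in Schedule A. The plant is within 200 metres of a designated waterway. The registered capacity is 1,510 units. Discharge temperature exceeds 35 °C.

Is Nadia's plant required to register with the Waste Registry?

Yes — Nadia's plant must register with the Waste Registry.

All of (a)'s requirements are met (discharge occurs on no more than two days per week; the registered capacity is 1,510 units, less than the 1,620 units limit). However, paragraphs (d)–(e) must be considered: (d) operates against (a): discharge temperature exceeds 35 °C. (e), which would lift (d), does not operate here — there is no Category B Exemption Letter in force. So (a) is unavailable.
Exception (b) does not apply: the wastewater includes a non-Schedule-A substance.
All of (c)'s requirements are met (discharge is routed to a licensed treatment works). But: (f) operates against (c): the plant is within 200 m of a designated waterway. So (c) is unavailable.
None of the exceptions is available; § 42 applies in full.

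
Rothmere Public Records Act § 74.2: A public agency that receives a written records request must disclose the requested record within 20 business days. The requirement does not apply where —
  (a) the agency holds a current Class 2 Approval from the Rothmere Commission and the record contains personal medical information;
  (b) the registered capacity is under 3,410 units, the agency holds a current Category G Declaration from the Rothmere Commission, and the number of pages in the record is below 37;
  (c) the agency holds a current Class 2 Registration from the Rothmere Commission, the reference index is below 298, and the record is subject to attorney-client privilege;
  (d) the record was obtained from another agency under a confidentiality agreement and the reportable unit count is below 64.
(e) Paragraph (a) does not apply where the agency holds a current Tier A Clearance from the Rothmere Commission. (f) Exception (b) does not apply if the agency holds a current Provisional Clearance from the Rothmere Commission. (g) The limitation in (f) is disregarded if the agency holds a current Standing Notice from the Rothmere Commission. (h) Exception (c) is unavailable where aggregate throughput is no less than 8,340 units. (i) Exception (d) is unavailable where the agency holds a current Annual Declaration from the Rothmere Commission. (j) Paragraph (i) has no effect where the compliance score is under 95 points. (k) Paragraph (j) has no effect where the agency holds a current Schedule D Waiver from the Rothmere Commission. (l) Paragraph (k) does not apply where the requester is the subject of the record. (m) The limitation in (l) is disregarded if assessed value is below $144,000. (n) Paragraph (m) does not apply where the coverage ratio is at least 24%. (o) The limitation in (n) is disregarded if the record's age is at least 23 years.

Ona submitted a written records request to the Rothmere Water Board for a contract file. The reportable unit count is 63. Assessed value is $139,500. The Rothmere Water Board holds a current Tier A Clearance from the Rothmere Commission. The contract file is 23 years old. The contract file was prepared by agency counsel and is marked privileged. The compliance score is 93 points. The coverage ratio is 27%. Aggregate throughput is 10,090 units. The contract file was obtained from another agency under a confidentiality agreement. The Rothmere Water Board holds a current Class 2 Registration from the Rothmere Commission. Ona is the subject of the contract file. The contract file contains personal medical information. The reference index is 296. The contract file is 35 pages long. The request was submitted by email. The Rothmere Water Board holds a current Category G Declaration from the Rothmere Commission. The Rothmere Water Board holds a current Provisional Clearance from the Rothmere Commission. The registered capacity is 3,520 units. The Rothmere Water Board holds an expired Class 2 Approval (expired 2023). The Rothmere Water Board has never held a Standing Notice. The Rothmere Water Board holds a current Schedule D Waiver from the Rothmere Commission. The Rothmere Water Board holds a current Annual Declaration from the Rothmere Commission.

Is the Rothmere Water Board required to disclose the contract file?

Exception (a) requires that the agency holds a current Class 2 Approval from the Rothmere Commission; but no current Class 2 Approval is held, so (a) is unavailable.
Exception (b) fails — the registered capacity is 3,520 units, not under 3,410 units.
All of (c)'s requirements are met (a current Class 2 Registration is held; the reference index is 296, below the 298 limit; the contract file is privileged). Turning to paragraph (h): (h) applies — aggregate throughput is 10,090 units, meeting the 8,340 units threshold. So (c) is unavailable.
Exception (d)'s conditions are all satisfied: the contract file was obtained under a confidentiality agreement; the reportable unit count is 63, below the 64 limit. But: (i) operates against (d): a current Annual Declaration is held. (j) would limit (i) — the compliance score is 93 points, under the 95 points limit — but (k) sets (j) aside: (k) operates against (j): a current Schedule D Waiver is held. (l) operates (Ona is the subject of the contract file), but is itself disapplied by (m): (m) operates against (l): assessed value is $139,500, below the $144,000 limit. (n) applies (the coverage ratio is 27%, meeting the 24% threshold), but yields to (o): (o) operates against (n): the record's age is 23 years, meeting the 23 years threshold. (d) is therefore removed.
None of the exceptions is available; § 74.2 applies in full.

Yes — the Rothmere Water Board must disclose the contract file.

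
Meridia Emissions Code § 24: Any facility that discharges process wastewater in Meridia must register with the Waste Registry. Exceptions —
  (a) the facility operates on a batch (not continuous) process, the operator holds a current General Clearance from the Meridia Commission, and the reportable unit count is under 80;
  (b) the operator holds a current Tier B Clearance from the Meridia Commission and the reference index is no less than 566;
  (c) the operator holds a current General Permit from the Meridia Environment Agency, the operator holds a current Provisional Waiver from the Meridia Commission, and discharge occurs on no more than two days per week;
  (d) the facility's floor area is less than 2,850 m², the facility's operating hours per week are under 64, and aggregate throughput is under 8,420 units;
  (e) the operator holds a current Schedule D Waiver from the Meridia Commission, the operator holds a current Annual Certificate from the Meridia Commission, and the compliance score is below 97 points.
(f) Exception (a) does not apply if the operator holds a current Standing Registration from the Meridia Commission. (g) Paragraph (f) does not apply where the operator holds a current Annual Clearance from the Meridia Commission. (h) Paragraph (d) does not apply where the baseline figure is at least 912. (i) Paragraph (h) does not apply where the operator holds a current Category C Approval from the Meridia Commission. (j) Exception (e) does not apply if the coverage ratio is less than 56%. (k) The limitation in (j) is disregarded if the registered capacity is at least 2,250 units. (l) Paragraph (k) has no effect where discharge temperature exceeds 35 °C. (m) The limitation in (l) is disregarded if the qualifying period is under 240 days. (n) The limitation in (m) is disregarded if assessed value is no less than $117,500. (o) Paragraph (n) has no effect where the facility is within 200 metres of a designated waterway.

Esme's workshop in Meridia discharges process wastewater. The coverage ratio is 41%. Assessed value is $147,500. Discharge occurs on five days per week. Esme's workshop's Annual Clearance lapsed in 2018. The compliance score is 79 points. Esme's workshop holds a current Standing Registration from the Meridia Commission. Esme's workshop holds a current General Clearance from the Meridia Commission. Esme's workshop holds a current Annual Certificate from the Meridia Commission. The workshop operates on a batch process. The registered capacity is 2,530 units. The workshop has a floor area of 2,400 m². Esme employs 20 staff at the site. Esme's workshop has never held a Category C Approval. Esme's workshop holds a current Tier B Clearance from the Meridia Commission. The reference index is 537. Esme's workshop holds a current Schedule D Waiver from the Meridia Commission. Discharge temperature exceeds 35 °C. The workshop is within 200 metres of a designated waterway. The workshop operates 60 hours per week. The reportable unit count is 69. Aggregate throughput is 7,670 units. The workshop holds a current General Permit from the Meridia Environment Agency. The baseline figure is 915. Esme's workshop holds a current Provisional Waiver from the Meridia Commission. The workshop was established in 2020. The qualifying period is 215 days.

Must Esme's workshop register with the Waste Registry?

Exception (a) is satisfied on its face — the facility operates on a batch process; a current General Clearance is held; the reportable unit count is 69, under the 80 limit. However, paragraphs (f)–(g) must be considered: (f) operates against (a): a current Standing Registration is held. (g), which would lift (f), does not operate here — the Annual Clearance is not current. (a) is therefore removed.
Exception (b) fails — the reference index is 537, short of 566.
Exception (c) fails — discharge occurs on five days per week.
Exception (d) is satisfied on its face — the facility's floor area is 2,400 m², less than the 2,850 m² limit; the facility's operating hours per week are 60, under the 64 limit; aggregate throughput is 7,670 units, under the 8,420 units limit. Turning to paragraphs (h)–(i): (h) operates against (d): the baseline figure is 915, meeting the 912 threshold. (i) does not operate here (the Category C Approval is not current), so (h) stands. (d) is therefore removed.
All of (e)'s requirements are met (a current Schedule D Waiver is held; a current Annual Certificate is held; the compliance score is 79 points, below the 97 points limit). As to paragraphs (j)–(o): (j) would limit (e) — the coverage ratio is 41%, less than the 56% limit — but (k) sets (j) aside: (k) operates against (j): the registered capacity is 2,530 units, meeting the 2,250 units threshold. (l) would limit (k) — discharge temperature exceeds 35 °C — but (m) sets (l) aside: (m) applies — the qualifying period is 215 days, under the 240 days limit. (n) is triggered (assessed value is $147,500, meeting the $117,500 threshold), but yields to (o): (o) operates — the workshop is within 200 m of a designated waterway. (e) remains available.

No — exception (e) applies; Esme's workshop is not required to register with the Waste Registry.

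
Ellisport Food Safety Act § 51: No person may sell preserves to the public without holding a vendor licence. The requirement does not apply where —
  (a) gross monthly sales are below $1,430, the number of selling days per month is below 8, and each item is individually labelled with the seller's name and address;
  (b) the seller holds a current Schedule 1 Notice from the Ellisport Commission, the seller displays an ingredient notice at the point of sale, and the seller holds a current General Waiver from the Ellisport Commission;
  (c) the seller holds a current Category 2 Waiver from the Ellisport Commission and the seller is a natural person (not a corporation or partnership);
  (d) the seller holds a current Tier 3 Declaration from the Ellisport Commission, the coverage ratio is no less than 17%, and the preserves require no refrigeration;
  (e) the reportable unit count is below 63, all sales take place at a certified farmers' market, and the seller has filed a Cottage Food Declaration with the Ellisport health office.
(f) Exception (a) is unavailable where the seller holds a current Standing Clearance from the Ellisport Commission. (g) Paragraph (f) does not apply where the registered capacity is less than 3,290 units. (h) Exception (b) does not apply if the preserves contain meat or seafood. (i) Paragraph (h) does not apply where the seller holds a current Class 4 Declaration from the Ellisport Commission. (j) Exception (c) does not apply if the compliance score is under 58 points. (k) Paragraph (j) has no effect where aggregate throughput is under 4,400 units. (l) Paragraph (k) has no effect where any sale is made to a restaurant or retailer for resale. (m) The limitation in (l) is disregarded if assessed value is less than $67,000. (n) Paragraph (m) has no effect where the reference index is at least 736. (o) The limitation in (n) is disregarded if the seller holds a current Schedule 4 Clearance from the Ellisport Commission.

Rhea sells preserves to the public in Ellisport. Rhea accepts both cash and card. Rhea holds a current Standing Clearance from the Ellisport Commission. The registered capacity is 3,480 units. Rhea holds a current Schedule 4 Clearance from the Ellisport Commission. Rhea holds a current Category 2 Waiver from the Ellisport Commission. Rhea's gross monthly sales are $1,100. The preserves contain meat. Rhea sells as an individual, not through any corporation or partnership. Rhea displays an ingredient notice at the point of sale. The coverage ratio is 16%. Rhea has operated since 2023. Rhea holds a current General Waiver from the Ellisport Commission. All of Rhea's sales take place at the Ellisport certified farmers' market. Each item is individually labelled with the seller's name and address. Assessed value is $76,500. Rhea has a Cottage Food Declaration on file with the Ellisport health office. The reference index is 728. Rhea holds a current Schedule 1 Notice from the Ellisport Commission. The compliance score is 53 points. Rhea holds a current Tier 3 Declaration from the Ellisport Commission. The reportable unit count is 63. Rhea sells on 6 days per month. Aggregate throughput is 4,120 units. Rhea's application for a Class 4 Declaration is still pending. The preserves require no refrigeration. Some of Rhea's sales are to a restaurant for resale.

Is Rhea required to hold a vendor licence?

Exception (a) is satisfied on its face — gross monthly sales are $1,100, below the $1,430 limit; the number of selling days per month is 6, below the 8 limit; items are individually labelled. But: (f) applies — a current Standing Clearance is held. (g) is inapplicable (the registered capacity is 3,480 units, not less than 3,290 units), so (f) stands. Exception (a) does not apply.
All of (b)'s requirements are met (a current Schedule 1 Notice is held; an ingredient notice is displayed; a current General Waiver is held). Turning to paragraphs (h)–(i): (h) operates against (b): the preserves contain meat. (i), which would lift (h), is inapplicable — the Class 4 Declaration is not current. Exception (b) does not apply.
All of (c)'s requirements are met (a current Category 2 Waiver is held; the seller is a natural person). However, paragraphs (j)–(o) must be considered: (j) is triggered — the compliance score is 53 points, under the 58 points limit. (k) is triggered (aggregate throughput is 4,120 units, under the 4,400 units limit), but yields to (l): (l) operates — some sales are to a restaurant for resale. (m) is not triggered (assessed value is $76,500, not less than $67,000), so (l) stands. So (c) is unavailable.
Exception (d) fails — the coverage ratio is 16%, short of 17%.
Exception (e) requires that the reportable unit count is below 63; but the reportable unit count is 63, not below 63, so (e) is unavailable.
Every exception is unavailable, so the rule governs.

Yes — Rhea must hold a vendor licence.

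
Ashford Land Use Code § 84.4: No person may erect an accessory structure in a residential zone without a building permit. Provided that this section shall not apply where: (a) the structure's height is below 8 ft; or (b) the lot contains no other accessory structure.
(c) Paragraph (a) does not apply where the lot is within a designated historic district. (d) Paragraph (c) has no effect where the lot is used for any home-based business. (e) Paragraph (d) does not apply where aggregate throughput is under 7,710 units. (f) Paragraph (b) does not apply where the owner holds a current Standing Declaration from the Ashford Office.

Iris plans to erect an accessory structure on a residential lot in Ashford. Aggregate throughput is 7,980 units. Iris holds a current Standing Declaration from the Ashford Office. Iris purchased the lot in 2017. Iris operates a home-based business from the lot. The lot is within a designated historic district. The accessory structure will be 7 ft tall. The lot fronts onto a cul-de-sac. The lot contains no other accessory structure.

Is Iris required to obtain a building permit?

Exception (a) is satisfied on its face — the structure's height is 7 ft, below the 8 ft limit. Applying paragraphs (c)–(e): (c) would limit (a) — the lot is in a historic district — but (d) sets (c) aside: (d) is engaged — a home-based business operates on the lot. (e), which would lift (d), is not engaged — aggregate throughput is 7,980 units, not under 7,710 units. So (a) applies.
Exception (b): the lot has no other accessory structure — every condition holds. But: (f) applies — a current Standing Declaration is held. (b) is therefore removed.

No — exception (a) applies; Iris does not need a building permit.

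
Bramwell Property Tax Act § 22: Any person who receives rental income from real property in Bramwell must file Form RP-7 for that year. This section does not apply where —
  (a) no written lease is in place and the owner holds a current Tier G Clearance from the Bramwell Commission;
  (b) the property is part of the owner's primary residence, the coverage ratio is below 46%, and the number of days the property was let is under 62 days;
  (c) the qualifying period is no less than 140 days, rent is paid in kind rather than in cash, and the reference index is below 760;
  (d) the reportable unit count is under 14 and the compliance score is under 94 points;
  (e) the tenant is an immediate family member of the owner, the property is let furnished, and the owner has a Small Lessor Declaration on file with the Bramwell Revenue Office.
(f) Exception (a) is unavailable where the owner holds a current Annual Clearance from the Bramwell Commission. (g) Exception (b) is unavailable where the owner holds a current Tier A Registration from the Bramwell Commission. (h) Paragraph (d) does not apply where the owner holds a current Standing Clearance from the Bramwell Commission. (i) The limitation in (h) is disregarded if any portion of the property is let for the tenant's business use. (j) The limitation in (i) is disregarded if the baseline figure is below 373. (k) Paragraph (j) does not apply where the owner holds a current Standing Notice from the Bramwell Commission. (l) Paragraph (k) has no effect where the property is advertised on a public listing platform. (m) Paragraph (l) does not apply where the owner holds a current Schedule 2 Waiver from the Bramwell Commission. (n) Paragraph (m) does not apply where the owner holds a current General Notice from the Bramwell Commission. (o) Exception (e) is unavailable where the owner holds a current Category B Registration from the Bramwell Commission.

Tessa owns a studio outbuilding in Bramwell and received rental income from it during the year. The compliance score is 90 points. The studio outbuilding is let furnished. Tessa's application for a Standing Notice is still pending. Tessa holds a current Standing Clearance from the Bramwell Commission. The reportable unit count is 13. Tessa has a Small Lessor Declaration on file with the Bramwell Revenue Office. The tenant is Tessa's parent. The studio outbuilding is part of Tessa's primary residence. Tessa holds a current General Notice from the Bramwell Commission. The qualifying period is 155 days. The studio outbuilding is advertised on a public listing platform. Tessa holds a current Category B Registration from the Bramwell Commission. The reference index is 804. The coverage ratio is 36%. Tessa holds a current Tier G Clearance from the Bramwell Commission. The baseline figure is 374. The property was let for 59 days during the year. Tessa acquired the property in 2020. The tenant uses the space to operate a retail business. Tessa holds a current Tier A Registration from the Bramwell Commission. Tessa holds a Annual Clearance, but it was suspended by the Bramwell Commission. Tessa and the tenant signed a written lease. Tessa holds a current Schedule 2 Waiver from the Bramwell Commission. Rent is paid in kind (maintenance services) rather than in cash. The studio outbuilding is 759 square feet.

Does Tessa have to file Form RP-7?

Exception (a) does not apply: a written lease is in place.
Exception (b)'s conditions are all satisfied: the studio outbuilding is part of the primary residence; the coverage ratio is 36%, below the 46% limit; the number of days the property was let is 59 days, under the 62 days limit. But: (g) operates against (b): a current Tier A Registration is held. Exception (b) does not apply.
Exception (c) fails — the reference index is 804, not below 760.
All of (d)'s requirements are met (the reportable unit count is 13, under the 14 limit; the compliance score is 90 points, under the 94 points limit). Under paragraphs (h)–(n): (h) would limit (d) — a current Standing Clearance is held — but (i) sets (h) aside: (i) operates against (h): the space is let for business use. (j), which would lift (i), is not engaged — the baseline figure is 374, not below 373. So (d) applies.
Exception (e)'s conditions are all satisfied: the tenant is an immediate family member; the property is let furnished; a Small Lessor Declaration is on file. However, paragraph (o) must be considered: (o) is triggered — a current Category B Registration is held. So (e) is unavailable.

No — exception (d) applies; Tessa is not required to file Form RP-7.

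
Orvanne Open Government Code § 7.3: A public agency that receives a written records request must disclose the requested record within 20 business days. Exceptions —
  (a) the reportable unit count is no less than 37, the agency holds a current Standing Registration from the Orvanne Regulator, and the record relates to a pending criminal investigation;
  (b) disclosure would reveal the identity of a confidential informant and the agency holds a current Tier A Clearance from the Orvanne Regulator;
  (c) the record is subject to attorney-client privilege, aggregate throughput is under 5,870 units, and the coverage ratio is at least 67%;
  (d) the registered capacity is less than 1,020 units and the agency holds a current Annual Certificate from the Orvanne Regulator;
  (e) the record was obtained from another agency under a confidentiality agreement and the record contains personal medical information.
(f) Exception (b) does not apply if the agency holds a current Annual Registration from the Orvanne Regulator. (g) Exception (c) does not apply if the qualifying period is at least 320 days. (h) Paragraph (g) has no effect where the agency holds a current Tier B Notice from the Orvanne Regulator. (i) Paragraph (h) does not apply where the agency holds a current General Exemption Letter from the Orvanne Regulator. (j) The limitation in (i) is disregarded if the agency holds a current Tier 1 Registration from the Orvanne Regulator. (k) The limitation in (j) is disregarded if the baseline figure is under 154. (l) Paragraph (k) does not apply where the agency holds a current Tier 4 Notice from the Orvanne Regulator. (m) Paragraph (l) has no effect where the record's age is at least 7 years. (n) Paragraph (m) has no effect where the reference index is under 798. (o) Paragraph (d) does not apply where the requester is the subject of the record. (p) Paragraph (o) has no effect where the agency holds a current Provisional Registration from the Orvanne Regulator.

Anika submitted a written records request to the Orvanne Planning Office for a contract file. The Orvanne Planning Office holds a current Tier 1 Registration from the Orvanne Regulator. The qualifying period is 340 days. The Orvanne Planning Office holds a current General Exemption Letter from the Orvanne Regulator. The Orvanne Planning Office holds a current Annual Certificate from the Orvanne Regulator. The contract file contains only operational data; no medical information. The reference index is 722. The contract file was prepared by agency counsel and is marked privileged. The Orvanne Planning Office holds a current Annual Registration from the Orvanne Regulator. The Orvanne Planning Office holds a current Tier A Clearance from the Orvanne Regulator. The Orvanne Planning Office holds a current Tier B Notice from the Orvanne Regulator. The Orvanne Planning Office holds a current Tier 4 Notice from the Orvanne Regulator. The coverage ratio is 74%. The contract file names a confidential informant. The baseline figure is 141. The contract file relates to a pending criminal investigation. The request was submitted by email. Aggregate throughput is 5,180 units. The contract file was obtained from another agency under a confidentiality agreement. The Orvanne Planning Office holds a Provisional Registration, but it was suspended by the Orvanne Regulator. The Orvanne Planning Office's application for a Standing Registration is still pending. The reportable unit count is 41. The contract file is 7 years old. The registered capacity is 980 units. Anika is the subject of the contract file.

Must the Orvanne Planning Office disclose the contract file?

No — exception (c) applies; the Orvanne Planning Office is not required to disclose the contract file.

Exception (a) requires that the agency holds a current Standing Registration from the Orvanne Regulator; but there is no Standing Registration in force, so (a) is unavailable.
All of (b)'s requirements are met (the contract file names a confidential informant; a current Tier A Clearance is held). But applying paragraph (f): (f) operates — a current Annual Registration is held. So (b) is unavailable.
Exception (c)'s conditions are all satisfied: the contract file is privileged; aggregate throughput is 5,180 units, under the 5,870 units limit; the coverage ratio is 74%, meeting the 67% threshold. Under paragraphs (g)–(n): (g) would limit (c) — the qualifying period is 340 days, meeting the 320 days threshold — but (h) sets (g) aside: (h) is engaged — a current Tier B Notice is held. (i) would limit (h) — a current General Exemption Letter is held — but (j) sets (i) aside: (j) operates against (i): a current Tier 1 Registration is held. (k) would limit (j) — the baseline figure is 141, under the 154 limit — but (l) sets (k) aside: (l) operates against (k): a current Tier 4 Notice is held. (m) would limit (l) — the record's age is 7 years, meeting the 7 years threshold — but (n) sets (m) aside: (n) operates against (m): the reference index is 722, under the 798 limit. So (c) applies.
Exception (d)'s conditions are all satisfied: the registered capacity is 980 units, less than the 1,020 units limit; a current Annual Certificate is held. However, paragraphs (o)–(p) must be considered: (o) operates against (d): Anika is the subject of the contract file. (p) is not triggered (the Provisional Registration is not current), so (o) stands. So (d) is unavailable.
Exception (e) requires that the record contains personal medical information; but the contract file contains only operational data, so (e) is unavailable.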